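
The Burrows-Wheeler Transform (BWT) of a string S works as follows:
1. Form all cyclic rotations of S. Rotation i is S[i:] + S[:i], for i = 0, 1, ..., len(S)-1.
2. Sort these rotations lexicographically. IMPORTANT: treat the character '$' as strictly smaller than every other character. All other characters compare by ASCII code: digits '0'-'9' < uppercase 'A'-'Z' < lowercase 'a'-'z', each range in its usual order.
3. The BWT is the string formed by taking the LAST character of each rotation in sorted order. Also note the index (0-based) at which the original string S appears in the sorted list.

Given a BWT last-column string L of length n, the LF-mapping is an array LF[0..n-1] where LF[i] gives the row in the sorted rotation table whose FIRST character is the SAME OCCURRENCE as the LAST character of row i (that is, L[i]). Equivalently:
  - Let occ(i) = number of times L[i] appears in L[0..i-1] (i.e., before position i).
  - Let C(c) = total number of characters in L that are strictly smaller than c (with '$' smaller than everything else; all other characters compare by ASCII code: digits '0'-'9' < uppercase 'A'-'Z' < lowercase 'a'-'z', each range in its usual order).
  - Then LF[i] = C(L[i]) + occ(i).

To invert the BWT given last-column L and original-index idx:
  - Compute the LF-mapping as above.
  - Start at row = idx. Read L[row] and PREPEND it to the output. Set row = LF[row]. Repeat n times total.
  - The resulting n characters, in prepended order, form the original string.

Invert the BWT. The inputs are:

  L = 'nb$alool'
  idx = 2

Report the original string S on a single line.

Answer: balloon$

Derivation:
LF mapping: 5 2 0 1 3 6 7 4
Walk LF starting at row 2, prepending L[row]:
  step 1: row=2, L[2]='$', prepend. Next row=LF[2]=0
  step 2: row=0, L[0]='n', prepend. Next row=LF[0]=5
  step 3: row=5, L[5]='o', prepend. Next row=LF[5]=6
  step 4: row=6, L[6]='o', prepend. Next row=LF[6]=7
  step 5: row=7, L[7]='l', prepend. Next row=LF[7]=4
  step 6: row=4, L[4]='l', prepend. Next row=LF[4]=3
  step 7: row=3, L[3]='a', prepend. Next row=LF[3]=1
  step 8: row=1, L[1]='b', prepend. Next row=LF[1]=2
Reversed output: balloon$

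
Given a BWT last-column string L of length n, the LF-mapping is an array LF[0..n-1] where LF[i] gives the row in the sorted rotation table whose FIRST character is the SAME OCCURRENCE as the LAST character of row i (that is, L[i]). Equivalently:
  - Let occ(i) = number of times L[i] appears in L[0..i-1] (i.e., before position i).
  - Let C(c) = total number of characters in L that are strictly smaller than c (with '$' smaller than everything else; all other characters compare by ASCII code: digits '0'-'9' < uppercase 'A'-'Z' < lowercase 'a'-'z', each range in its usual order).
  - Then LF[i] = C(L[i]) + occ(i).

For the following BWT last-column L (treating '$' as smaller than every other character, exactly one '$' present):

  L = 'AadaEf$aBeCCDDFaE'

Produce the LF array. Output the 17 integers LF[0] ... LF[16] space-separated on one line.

Char counts: '$':1, 'A':1, 'B':1, 'C':2, 'D':2, 'E':2, 'F':1, 'a':4, 'd':1, 'e':1, 'f':1
C (first-col start): C('$')=0, C('A')=1, C('B')=2, C('C')=3, C('D')=5, C('E')=7, C('F')=9, C('a')=10, C('d')=14, C('e')=15, C('f')=16
L[0]='A': occ=0, LF[0]=C('A')+0=1+0=1
L[1]='a': occ=0, LF[1]=C('a')+0=10+0=10
L[2]='d': occ=0, LF[2]=C('d')+0=14+0=14
L[3]='a': occ=1, LF[3]=C('a')+1=10+1=11
L[4]='E': occ=0, LF[4]=C('E')+0=7+0=7
L[5]='f': occ=0, LF[5]=C('f')+0=16+0=16
L[6]='$': occ=0, LF[6]=C('$')+0=0+0=0
L[7]='a': occ=2, LF[7]=C('a')+2=10+2=12
L[8]='B': occ=0, LF[8]=C('B')+0=2+0=2
L[9]='e': occ=0, LF[9]=C('e')+0=15+0=15
L[10]='C': occ=0, LF[10]=C('C')+0=3+0=3
L[11]='C': occ=1, LF[11]=C('C')+1=3+1=4
L[12]='D': occ=0, LF[12]=C('D')+0=5+0=5
L[13]='D': occ=1, LF[13]=C('D')+1=5+1=6
L[14]='F': occ=0, LF[14]=C('F')+0=9+0=9
L[15]='a': occ=3, LF[15]=C('a')+3=10+3=13
L[16]='E': occ=1, LF[16]=C('E')+1=7+1=8

Answer: 1 10 14 11 7 16 0 12 2 15 3 4 5 6 9 13 8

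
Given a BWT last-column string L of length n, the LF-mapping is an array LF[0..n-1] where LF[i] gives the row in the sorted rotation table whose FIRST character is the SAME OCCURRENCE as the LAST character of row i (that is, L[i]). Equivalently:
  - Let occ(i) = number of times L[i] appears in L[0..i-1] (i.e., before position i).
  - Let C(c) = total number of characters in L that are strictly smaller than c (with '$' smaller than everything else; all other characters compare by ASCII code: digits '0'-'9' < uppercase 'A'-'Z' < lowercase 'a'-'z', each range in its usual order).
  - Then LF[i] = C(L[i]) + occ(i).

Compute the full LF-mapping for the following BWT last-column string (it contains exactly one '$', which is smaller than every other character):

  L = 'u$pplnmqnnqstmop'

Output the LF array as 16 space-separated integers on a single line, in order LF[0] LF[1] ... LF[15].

Answer: 15 0 8 9 1 4 2 11 5 6 12 13 14 3 7 10

Derivation:
Char counts: '$':1, 'l':1, 'm':2, 'n':3, 'o':1, 'p':3, 'q':2, 's':1, 't':1, 'u':1
C (first-col start): C('$')=0, C('l')=1, C('m')=2, C('n')=4, C('o')=7, C('p')=8, C('q')=11, C('s')=13, C('t')=14, C('u')=15
L[0]='u': occ=0, LF[0]=C('u')+0=15+0=15
L[1]='$': occ=0, LF[1]=C('$')+0=0+0=0
L[2]='p': occ=0, LF[2]=C('p')+0=8+0=8
L[3]='p': occ=1, LF[3]=C('p')+1=8+1=9
L[4]='l': occ=0, LF[4]=C('l')+0=1+0=1
L[5]='n': occ=0, LF[5]=C('n')+0=4+0=4
L[6]='m': occ=0, LF[6]=C('m')+0=2+0=2
L[7]='q': occ=0, LF[7]=C('q')+0=11+0=11
L[8]='n': occ=1, LF[8]=C('n')+1=4+1=5
L[9]='n': occ=2, LF[9]=C('n')+2=4+2=6
L[10]='q': occ=1, LF[10]=C('q')+1=11+1=12
L[11]='s': occ=0, LF[11]=C('s')+0=13+0=13
L[12]='t': occ=0, LF[12]=C('t')+0=14+0=14
L[13]='m': occ=1, LF[13]=C('m')+1=2+1=3
L[14]='o': occ=0, LF[14]=C('o')+0=7+0=7
L[15]='p': occ=2, LF[15]=C('p')+2=8+2=10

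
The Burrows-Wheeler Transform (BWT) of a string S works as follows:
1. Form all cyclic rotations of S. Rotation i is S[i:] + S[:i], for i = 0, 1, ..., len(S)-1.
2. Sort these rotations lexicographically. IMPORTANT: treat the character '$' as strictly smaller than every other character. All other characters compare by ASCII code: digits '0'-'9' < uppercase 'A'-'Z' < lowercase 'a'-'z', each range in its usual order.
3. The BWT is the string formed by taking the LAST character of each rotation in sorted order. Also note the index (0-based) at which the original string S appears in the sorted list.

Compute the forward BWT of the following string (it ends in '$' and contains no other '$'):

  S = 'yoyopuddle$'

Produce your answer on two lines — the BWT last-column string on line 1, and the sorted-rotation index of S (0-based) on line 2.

Answer: eudldyyopo$
10

Derivation:
All 11 rotations (rotation i = S[i:]+S[:i]):
  rot[0] = yoyopuddle$
  rot[1] = oyopuddle$y
  rot[2] = yopuddle$yo
  rot[3] = opuddle$yoy
  rot[4] = puddle$yoyo
  rot[5] = uddle$yoyop
  rot[6] = ddle$yoyopu
  rot[7] = dle$yoyopud
  rot[8] = le$yoyopudd
  rot[9] = e$yoyopuddl
  rot[10] = $yoyopuddle
Sorted (with $ < everything):
  sorted[0] = $yoyopuddle  (last char: 'e')
  sorted[1] = ddle$yoyopu  (last char: 'u')
  sorted[2] = dle$yoyopud  (last char: 'd')
  sorted[3] = e$yoyopuddl  (last char: 'l')
  sorted[4] = le$yoyopudd  (last char: 'd')
  sorted[5] = opuddle$yoy  (last char: 'y')
  sorted[6] = oyopuddle$y  (last char: 'y')
  sorted[7] = puddle$yoyo  (last char: 'o')
  sorted[8] = uddle$yoyop  (last char: 'p')
  sorted[9] = yopuddle$yo  (last char: 'o')
  sorted[10] = yoyopuddle$  (last char: '$')
Last column: eudldyyopo$
Original string S is at sorted index 10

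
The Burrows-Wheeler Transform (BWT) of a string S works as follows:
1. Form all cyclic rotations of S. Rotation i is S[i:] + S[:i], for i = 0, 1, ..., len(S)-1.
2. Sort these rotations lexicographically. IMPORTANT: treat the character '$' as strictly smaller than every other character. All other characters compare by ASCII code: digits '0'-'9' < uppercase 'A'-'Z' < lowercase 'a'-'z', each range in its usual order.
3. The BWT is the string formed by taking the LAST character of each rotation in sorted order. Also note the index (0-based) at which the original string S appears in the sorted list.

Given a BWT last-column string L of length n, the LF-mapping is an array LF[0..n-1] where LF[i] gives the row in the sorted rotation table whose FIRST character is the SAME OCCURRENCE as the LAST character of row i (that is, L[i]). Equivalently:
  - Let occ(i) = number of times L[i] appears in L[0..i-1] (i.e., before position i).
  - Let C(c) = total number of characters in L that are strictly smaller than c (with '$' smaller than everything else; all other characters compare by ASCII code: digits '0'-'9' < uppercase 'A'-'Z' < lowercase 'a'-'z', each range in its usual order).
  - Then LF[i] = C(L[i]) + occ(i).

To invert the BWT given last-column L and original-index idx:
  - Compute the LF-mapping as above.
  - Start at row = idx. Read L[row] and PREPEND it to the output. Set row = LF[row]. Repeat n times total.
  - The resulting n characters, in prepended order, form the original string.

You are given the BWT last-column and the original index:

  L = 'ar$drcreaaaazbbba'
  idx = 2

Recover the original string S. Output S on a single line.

LF mapping: 1 13 0 11 14 10 15 12 2 3 4 5 16 7 8 9 6
Walk LF starting at row 2, prepending L[row]:
  step 1: row=2, L[2]='$', prepend. Next row=LF[2]=0
  step 2: row=0, L[0]='a', prepend. Next row=LF[0]=1
  step 3: row=1, L[1]='r', prepend. Next row=LF[1]=13
  step 4: row=13, L[13]='b', prepend. Next row=LF[13]=7
  step 5: row=7, L[7]='e', prepend. Next row=LF[7]=12
  step 6: row=12, L[12]='z', prepend. Next row=LF[12]=16
  step 7: row=16, L[16]='a', prepend. Next row=LF[16]=6
  step 8: row=6, L[6]='r', prepend. Next row=LF[6]=15
  step 9: row=15, L[15]='b', prepend. Next row=LF[15]=9
  step 10: row=9, L[9]='a', prepend. Next row=LF[9]=3
  step 11: row=3, L[3]='d', prepend. Next row=LF[3]=11
  step 12: row=11, L[11]='a', prepend. Next row=LF[11]=5
  step 13: row=5, L[5]='c', prepend. Next row=LF[5]=10
  step 14: row=10, L[10]='a', prepend. Next row=LF[10]=4
  step 15: row=4, L[4]='r', prepend. Next row=LF[4]=14
  step 16: row=14, L[14]='b', prepend. Next row=LF[14]=8
  step 17: row=8, L[8]='a', prepend. Next row=LF[8]=2
Reversed output: abracadabrazebra$

Answer: abracadabrazebra$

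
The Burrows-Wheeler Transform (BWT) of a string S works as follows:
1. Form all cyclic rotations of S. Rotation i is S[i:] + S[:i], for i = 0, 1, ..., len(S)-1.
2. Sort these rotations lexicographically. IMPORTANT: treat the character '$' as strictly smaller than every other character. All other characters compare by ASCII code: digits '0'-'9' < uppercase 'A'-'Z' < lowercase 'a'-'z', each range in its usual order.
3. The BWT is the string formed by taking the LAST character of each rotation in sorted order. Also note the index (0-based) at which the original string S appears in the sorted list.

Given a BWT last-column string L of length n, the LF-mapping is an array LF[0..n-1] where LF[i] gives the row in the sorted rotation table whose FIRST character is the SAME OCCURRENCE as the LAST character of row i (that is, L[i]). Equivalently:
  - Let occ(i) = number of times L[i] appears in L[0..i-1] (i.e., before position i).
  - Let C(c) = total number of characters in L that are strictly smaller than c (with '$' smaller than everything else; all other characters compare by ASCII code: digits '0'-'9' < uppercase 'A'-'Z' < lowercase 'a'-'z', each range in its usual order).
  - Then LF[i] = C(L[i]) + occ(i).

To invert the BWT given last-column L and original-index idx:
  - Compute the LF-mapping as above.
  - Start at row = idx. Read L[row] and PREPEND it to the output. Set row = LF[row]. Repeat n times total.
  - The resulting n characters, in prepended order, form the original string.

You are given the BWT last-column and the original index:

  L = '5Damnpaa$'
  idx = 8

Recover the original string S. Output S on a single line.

Answer: panamaD5$

Derivation:
LF mapping: 1 2 3 6 7 8 4 5 0
Walk LF starting at row 8, prepending L[row]:
  step 1: row=8, L[8]='$', prepend. Next row=LF[8]=0
  step 2: row=0, L[0]='5', prepend. Next row=LF[0]=1
  step 3: row=1, L[1]='D', prepend. Next row=LF[1]=2
  step 4: row=2, L[2]='a', prepend. Next row=LF[2]=3
  step 5: row=3, L[3]='m', prepend. Next row=LF[3]=6
  step 6: row=6, L[6]='a', prepend. Next row=LF[6]=4
  step 7: row=4, L[4]='n', prepend. Next row=LF[4]=7
  step 8: row=7, L[7]='a', prepend. Next row=LF[7]=5
  step 9: row=5, L[5]='p', prepend. Next row=LF[5]=8
Reversed output: panamaD5$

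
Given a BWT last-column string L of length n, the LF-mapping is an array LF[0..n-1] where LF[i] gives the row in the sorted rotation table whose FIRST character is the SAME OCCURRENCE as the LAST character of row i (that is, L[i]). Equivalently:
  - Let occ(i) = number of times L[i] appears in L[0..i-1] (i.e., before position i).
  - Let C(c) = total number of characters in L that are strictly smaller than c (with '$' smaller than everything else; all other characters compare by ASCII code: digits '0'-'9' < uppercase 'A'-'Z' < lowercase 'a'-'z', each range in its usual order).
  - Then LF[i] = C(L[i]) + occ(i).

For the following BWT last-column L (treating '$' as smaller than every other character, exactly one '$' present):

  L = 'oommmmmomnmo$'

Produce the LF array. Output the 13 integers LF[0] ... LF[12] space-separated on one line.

Char counts: '$':1, 'm':7, 'n':1, 'o':4
C (first-col start): C('$')=0, C('m')=1, C('n')=8, C('o')=9
L[0]='o': occ=0, LF[0]=C('o')+0=9+0=9
L[1]='o': occ=1, LF[1]=C('o')+1=9+1=10
L[2]='m': occ=0, LF[2]=C('m')+0=1+0=1
L[3]='m': occ=1, LF[3]=C('m')+1=1+1=2
L[4]='m': occ=2, LF[4]=C('m')+2=1+2=3
L[5]='m': occ=3, LF[5]=C('m')+3=1+3=4
L[6]='m': occ=4, LF[6]=C('m')+4=1+4=5
L[7]='o': occ=2, LF[7]=C('o')+2=9+2=11
L[8]='m': occ=5, LF[8]=C('m')+5=1+5=6
L[9]='n': occ=0, LF[9]=C('n')+0=8+0=8
L[10]='m': occ=6, LF[10]=C('m')+6=1+6=7
L[11]='o': occ=3, LF[11]=C('o')+3=9+3=12
L[12]='$': occ=0, LF[12]=C('$')+0=0+0=0

Answer: 9 10 1 2 3 4 5 11 6 8 7 12 0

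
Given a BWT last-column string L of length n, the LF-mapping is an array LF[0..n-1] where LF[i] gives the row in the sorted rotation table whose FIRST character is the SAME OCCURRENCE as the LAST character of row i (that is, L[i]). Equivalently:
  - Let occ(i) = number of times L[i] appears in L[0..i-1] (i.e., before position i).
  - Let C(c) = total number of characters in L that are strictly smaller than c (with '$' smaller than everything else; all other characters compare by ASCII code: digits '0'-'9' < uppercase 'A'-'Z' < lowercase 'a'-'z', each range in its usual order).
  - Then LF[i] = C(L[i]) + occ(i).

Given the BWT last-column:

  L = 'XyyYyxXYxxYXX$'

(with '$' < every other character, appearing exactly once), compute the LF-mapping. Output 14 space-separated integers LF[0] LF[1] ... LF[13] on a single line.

Answer: 1 11 12 5 13 8 2 6 9 10 7 3 4 0

Derivation:
Char counts: '$':1, 'X':4, 'Y':3, 'x':3, 'y':3
C (first-col start): C('$')=0, C('X')=1, C('Y')=5, C('x')=8, C('y')=11
L[0]='X': occ=0, LF[0]=C('X')+0=1+0=1
L[1]='y': occ=0, LF[1]=C('y')+0=11+0=11
L[2]='y': occ=1, LF[2]=C('y')+1=11+1=12
L[3]='Y': occ=0, LF[3]=C('Y')+0=5+0=5
L[4]='y': occ=2, LF[4]=C('y')+2=11+2=13
L[5]='x': occ=0, LF[5]=C('x')+0=8+0=8
L[6]='X': occ=1, LF[6]=C('X')+1=1+1=2
L[7]='Y': occ=1, LF[7]=C('Y')+1=5+1=6
L[8]='x': occ=1, LF[8]=C('x')+1=8+1=9
L[9]='x': occ=2, LF[9]=C('x')+2=8+2=10
L[10]='Y': occ=2, LF[10]=C('Y')+2=5+2=7
L[11]='X': occ=2, LF[11]=C('X')+2=1+2=3
L[12]='X': occ=3, LF[12]=C('X')+3=1+3=4
L[13]='$': occ=0, LF[13]=C('$')+0=0+0=0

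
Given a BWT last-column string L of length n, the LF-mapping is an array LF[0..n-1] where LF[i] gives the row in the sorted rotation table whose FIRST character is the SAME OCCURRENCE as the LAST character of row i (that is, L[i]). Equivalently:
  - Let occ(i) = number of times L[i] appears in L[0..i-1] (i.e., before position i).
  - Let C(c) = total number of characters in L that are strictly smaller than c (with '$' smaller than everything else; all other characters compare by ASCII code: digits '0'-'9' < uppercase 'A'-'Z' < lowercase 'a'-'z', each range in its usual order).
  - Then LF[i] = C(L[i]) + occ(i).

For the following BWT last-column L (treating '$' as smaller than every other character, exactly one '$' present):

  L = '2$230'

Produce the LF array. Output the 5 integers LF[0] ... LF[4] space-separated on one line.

Char counts: '$':1, '0':1, '2':2, '3':1
C (first-col start): C('$')=0, C('0')=1, C('2')=2, C('3')=4
L[0]='2': occ=0, LF[0]=C('2')+0=2+0=2
L[1]='$': occ=0, LF[1]=C('$')+0=0+0=0
L[2]='2': occ=1, LF[2]=C('2')+1=2+1=3
L[3]='3': occ=0, LF[3]=C('3')+0=4+0=4
L[4]='0': occ=0, LF[4]=C('0')+0=1+0=1

Answer: 2 0 3 4 1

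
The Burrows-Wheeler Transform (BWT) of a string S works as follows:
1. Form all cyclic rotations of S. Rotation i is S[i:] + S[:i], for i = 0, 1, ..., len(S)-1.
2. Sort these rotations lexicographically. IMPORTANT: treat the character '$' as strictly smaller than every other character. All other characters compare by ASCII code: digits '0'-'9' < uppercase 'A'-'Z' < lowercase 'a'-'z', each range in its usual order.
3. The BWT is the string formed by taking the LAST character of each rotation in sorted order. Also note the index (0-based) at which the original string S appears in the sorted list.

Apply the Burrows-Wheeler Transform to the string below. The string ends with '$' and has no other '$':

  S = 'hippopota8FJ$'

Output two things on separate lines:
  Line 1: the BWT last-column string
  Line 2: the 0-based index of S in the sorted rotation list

Answer: Ja8Ft$hpppoio
5

Derivation:
All 13 rotations (rotation i = S[i:]+S[:i]):
  rot[0] = hippopota8FJ$
  rot[1] = ippopota8FJ$h
  rot[2] = ppopota8FJ$hi
  rot[3] = popota8FJ$hip
  rot[4] = opota8FJ$hipp
  rot[5] = pota8FJ$hippo
  rot[6] = ota8FJ$hippop
  rot[7] = ta8FJ$hippopo
  rot[8] = a8FJ$hippopot
  rot[9] = 8FJ$hippopota
  rot[10] = FJ$hippopota8
  rot[11] = J$hippopota8F
  rot[12] = $hippopota8FJ
Sorted (with $ < everything):
  sorted[0] = $hippopota8FJ  (last char: 'J')
  sorted[1] = 8FJ$hippopota  (last char: 'a')
  sorted[2] = FJ$hippopota8  (last char: '8')
  sorted[3] = J$hippopota8F  (last char: 'F')
  sorted[4] = a8FJ$hippopot  (last char: 't')
  sorted[5] = hippopota8FJ$  (last char: '$')
  sorted[6] = ippopota8FJ$h  (last char: 'h')
  sorted[7] = opota8FJ$hipp  (last char: 'p')
  sorted[8] = ota8FJ$hippop  (last char: 'p')
  sorted[9] = popota8FJ$hip  (last char: 'p')
  sorted[10] = pota8FJ$hippo  (last char: 'o')
  sorted[11] = ppopota8FJ$hi  (last char: 'i')
  sorted[12] = ta8FJ$hippopo  (last char: 'o')
Last column: Ja8Ft$hpppoio
Original string S is at sorted index 5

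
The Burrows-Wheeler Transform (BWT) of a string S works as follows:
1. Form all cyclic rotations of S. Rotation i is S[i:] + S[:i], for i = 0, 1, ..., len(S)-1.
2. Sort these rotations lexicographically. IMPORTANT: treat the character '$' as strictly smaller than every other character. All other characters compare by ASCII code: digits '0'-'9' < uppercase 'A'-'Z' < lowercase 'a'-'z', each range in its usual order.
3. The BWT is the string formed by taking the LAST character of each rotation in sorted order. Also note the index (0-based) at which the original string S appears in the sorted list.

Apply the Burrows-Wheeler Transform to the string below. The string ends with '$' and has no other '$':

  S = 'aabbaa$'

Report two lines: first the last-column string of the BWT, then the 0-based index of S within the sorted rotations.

All 7 rotations (rotation i = S[i:]+S[:i]):
  rot[0] = aabbaa$
  rot[1] = abbaa$a
  rot[2] = bbaa$aa
  rot[3] = baa$aab
  rot[4] = aa$aabb
  rot[5] = a$aabba
  rot[6] = $aabbaa
Sorted (with $ < everything):
  sorted[0] = $aabbaa  (last char: 'a')
  sorted[1] = a$aabba  (last char: 'a')
  sorted[2] = aa$aabb  (last char: 'b')
  sorted[3] = aabbaa$  (last char: '$')
  sorted[4] = abbaa$a  (last char: 'a')
  sorted[5] = baa$aab  (last char: 'b')
  sorted[6] = bbaa$aa  (last char: 'a')
Last column: aab$aba
Original string S is at sorted index 3

Answer: aab$aba
3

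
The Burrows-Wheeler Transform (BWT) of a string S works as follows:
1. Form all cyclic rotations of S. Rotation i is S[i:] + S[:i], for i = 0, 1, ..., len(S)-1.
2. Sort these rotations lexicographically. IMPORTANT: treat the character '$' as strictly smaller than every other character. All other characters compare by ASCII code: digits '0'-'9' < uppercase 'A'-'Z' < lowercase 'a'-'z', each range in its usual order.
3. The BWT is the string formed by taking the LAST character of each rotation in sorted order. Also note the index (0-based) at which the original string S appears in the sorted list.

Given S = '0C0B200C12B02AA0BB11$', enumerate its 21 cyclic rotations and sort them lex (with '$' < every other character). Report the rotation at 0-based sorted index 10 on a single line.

Answer: 200C12B02AA0BB11$0C0B

Derivation:
All 21 rotations (rotation i = S[i:]+S[:i]):
  rot[0] = 0C0B200C12B02AA0BB11$
  rot[1] = C0B200C12B02AA0BB11$0
  rot[2] = 0B200C12B02AA0BB11$0C
  rot[3] = B200C12B02AA0BB11$0C0
  rot[4] = 200C12B02AA0BB11$0C0B
  rot[5] = 00C12B02AA0BB11$0C0B2
  rot[6] = 0C12B02AA0BB11$0C0B20
  rot[7] = C12B02AA0BB11$0C0B200
  rot[8] = 12B02AA0BB11$0C0B200C
  rot[9] = 2B02AA0BB11$0C0B200C1
  rot[10] = B02AA0BB11$0C0B200C12
  rot[11] = 02AA0BB11$0C0B200C12B
  rot[12] = 2AA0BB11$0C0B200C12B0
  rot[13] = AA0BB11$0C0B200C12B02
  rot[14] = A0BB11$0C0B200C12B02A
  rot[15] = 0BB11$0C0B200C12B02AA
  rot[16] = BB11$0C0B200C12B02AA0
  rot[17] = B11$0C0B200C12B02AA0B
  rot[18] = 11$0C0B200C12B02AA0BB
  rot[19] = 1$0C0B200C12B02AA0BB1
  rot[20] = $0C0B200C12B02AA0BB11
Sorted (with $ < everything):
  sorted[0] = $0C0B200C12B02AA0BB11
  sorted[1] = 00C12B02AA0BB11$0C0B2
  sorted[2] = 02AA0BB11$0C0B200C12B
  sorted[3] = 0B200C12B02AA0BB11$0C
  sorted[4] = 0BB11$0C0B200C12B02AA
  sorted[5] = 0C0B200C12B02AA0BB11$
  sorted[6] = 0C12B02AA0BB11$0C0B20
  sorted[7] = 1$0C0B200C12B02AA0BB1
  sorted[8] = 11$0C0B200C12B02AA0BB
  sorted[9] = 12B02AA0BB11$0C0B200C
  sorted[10] = 200C12B02AA0BB11$0C0B
  sorted[11] = 2AA0BB11$0C0B200C12B0
  sorted[12] = 2B02AA0BB11$0C0B200C1
  sorted[13] = A0BB11$0C0B200C12B02A
  sorted[14] = AA0BB11$0C0B200C12B02
  sorted[15] = B02AA0BB11$0C0B200C12
  sorted[16] = B11$0C0B200C12B02AA0B
  sorted[17] = B200C12B02AA0BB11$0C0
  sorted[18] = BB11$0C0B200C12B02AA0
  sorted[19] = C0B200C12B02AA0BB11$0
  sorted[20] = C12B02AA0BB11$0C0B200
sorted[10] = 200C12B02AA0BB11$0C0B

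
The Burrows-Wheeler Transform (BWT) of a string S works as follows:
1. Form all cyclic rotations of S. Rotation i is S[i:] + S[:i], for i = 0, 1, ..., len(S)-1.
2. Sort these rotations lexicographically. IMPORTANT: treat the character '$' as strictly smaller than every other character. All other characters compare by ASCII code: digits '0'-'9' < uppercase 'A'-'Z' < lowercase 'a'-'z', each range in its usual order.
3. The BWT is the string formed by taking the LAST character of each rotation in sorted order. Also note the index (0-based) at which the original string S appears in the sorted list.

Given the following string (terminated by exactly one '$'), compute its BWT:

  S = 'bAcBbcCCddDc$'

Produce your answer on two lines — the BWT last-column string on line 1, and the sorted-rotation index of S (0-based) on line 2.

Answer: cbccCd$BDAbdC
6

Derivation:
All 13 rotations (rotation i = S[i:]+S[:i]):
  rot[0] = bAcBbcCCddDc$
  rot[1] = AcBbcCCddDc$b
  rot[2] = cBbcCCddDc$bA
  rot[3] = BbcCCddDc$bAc
  rot[4] = bcCCddDc$bAcB
  rot[5] = cCCddDc$bAcBb
  rot[6] = CCddDc$bAcBbc
  rot[7] = CddDc$bAcBbcC
  rot[8] = ddDc$bAcBbcCC
  rot[9] = dDc$bAcBbcCCd
  rot[10] = Dc$bAcBbcCCdd
  rot[11] = c$bAcBbcCCddD
  rot[12] = $bAcBbcCCddDc
Sorted (with $ < everything):
  sorted[0] = $bAcBbcCCddDc  (last char: 'c')
  sorted[1] = AcBbcCCddDc$b  (last char: 'b')
  sorted[2] = BbcCCddDc$bAc  (last char: 'c')
  sorted[3] = CCddDc$bAcBbc  (last char: 'c')
  sorted[4] = CddDc$bAcBbcC  (last char: 'C')
  sorted[5] = Dc$bAcBbcCCdd  (last char: 'd')
  sorted[6] = bAcBbcCCddDc$  (last char: '$')
  sorted[7] = bcCCddDc$bAcB  (last char: 'B')
  sorted[8] = c$bAcBbcCCddD  (last char: 'D')
  sorted[9] = cBbcCCddDc$bA  (last char: 'A')
  sorted[10] = cCCddDc$bAcBb  (last char: 'b')
  sorted[11] = dDc$bAcBbcCCd  (last char: 'd')
  sorted[12] = ddDc$bAcBbcCC  (last char: 'C')
Last column: cbccCd$BDAbdC
Original string S is at sorted index 6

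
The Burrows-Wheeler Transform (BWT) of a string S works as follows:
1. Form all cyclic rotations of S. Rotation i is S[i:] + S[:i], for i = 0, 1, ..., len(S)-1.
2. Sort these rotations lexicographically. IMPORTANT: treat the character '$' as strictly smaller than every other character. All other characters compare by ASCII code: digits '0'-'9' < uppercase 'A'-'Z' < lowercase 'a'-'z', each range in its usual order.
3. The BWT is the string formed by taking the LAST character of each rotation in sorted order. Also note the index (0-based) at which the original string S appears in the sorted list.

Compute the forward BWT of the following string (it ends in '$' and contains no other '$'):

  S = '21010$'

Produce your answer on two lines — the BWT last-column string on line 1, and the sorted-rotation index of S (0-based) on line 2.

All 6 rotations (rotation i = S[i:]+S[:i]):
  rot[0] = 21010$
  rot[1] = 1010$2
  rot[2] = 010$21
  rot[3] = 10$210
  rot[4] = 0$2101
  rot[5] = $21010
Sorted (with $ < everything):
  sorted[0] = $21010  (last char: '0')
  sorted[1] = 0$2101  (last char: '1')
  sorted[2] = 010$21  (last char: '1')
  sorted[3] = 10$210  (last char: '0')
  sorted[4] = 1010$2  (last char: '2')
  sorted[5] = 21010$  (last char: '$')
Last column: 01102$
Original string S is at sorted index 5

Answer: 01102$
5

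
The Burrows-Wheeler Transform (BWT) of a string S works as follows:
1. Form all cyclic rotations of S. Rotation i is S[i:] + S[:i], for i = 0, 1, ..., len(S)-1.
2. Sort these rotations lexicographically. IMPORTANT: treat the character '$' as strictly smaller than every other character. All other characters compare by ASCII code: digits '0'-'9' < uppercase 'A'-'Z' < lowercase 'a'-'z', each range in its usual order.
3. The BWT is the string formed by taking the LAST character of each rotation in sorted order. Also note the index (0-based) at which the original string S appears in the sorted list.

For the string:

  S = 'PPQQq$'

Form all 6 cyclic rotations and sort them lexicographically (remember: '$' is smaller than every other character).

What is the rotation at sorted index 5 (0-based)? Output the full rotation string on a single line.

All 6 rotations (rotation i = S[i:]+S[:i]):
  rot[0] = PPQQq$
  rot[1] = PQQq$P
  rot[2] = QQq$PP
  rot[3] = Qq$PPQ
  rot[4] = q$PPQQ
  rot[5] = $PPQQq
Sorted (with $ < everything):
  sorted[0] = $PPQQq
  sorted[1] = PPQQq$
  sorted[2] = PQQq$P
  sorted[3] = QQq$PP
  sorted[4] = Qq$PPQ
  sorted[5] = q$PPQQ
sorted[5] = q$PPQQ

Answer: q$PPQQ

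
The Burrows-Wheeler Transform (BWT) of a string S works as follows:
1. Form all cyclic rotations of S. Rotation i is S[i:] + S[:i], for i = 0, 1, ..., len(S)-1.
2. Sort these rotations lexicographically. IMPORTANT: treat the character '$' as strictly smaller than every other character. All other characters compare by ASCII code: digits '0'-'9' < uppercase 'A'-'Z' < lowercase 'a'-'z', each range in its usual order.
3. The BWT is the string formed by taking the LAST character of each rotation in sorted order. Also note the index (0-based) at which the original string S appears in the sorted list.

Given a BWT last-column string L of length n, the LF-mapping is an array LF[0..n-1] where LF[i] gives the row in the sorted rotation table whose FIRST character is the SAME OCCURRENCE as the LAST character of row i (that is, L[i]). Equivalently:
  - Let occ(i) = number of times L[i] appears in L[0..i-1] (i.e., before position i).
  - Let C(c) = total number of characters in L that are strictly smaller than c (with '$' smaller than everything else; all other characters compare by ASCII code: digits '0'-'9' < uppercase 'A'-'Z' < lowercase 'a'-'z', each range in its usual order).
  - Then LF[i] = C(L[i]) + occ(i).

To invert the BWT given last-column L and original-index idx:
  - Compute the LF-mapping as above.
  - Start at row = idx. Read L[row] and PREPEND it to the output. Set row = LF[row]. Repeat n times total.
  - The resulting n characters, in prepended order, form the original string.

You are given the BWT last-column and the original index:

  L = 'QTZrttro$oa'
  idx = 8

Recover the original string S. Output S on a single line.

Answer: rotatorZTQ$

Derivation:
LF mapping: 1 2 3 7 9 10 8 5 0 6 4
Walk LF starting at row 8, prepending L[row]:
  step 1: row=8, L[8]='$', prepend. Next row=LF[8]=0
  step 2: row=0, L[0]='Q', prepend. Next row=LF[0]=1
  step 3: row=1, L[1]='T', prepend. Next row=LF[1]=2
  step 4: row=2, L[2]='Z', prepend. Next row=LF[2]=3
  step 5: row=3, L[3]='r', prepend. Next row=LF[3]=7
  step 6: row=7, L[7]='o', prepend. Next row=LF[7]=5
  step 7: row=5, L[5]='t', prepend. Next row=LF[5]=10
  step 8: row=10, L[10]='a', prepend. Next row=LF[10]=4
  step 9: row=4, L[4]='t', prepend. Next row=LF[4]=9
  step 10: row=9, L[9]='o', prepend. Next row=LF[9]=6
  step 11: row=6, L[6]='r', prepend. Next row=LF[6]=8
Reversed output: rotatorZTQ$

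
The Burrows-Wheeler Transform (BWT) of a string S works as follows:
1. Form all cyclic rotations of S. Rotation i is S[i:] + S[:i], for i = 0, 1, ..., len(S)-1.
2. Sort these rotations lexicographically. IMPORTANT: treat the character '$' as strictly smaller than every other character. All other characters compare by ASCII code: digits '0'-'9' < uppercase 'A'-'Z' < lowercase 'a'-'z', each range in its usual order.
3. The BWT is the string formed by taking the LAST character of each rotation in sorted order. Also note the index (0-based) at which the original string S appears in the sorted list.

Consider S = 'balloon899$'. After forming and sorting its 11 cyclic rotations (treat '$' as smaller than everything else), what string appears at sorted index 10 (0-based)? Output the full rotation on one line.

All 11 rotations (rotation i = S[i:]+S[:i]):
  rot[0] = balloon899$
  rot[1] = alloon899$b
  rot[2] = lloon899$ba
  rot[3] = loon899$bal
  rot[4] = oon899$ball
  rot[5] = on899$ballo
  rot[6] = n899$balloo
  rot[7] = 899$balloon
  rot[8] = 99$balloon8
  rot[9] = 9$balloon89
  rot[10] = $balloon899
Sorted (with $ < everything):
  sorted[0] = $balloon899
  sorted[1] = 899$balloon
  sorted[2] = 9$balloon89
  sorted[3] = 99$balloon8
  sorted[4] = alloon899$b
  sorted[5] = balloon899$
  sorted[6] = lloon899$ba
  sorted[7] = loon899$bal
  sorted[8] = n899$balloo
  sorted[9] = on899$ballo
  sorted[10] = oon899$ball
sorted[10] = oon899$ball

Answer: oon899$ball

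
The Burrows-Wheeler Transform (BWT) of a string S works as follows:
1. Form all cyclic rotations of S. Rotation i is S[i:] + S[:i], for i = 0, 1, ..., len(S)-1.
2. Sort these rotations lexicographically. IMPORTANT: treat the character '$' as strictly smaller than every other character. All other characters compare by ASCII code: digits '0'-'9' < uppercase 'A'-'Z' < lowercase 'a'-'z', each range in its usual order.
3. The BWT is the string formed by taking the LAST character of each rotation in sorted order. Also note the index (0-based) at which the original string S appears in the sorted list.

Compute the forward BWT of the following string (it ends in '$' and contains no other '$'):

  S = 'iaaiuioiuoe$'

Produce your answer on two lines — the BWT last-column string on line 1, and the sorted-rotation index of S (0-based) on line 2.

All 12 rotations (rotation i = S[i:]+S[:i]):
  rot[0] = iaaiuioiuoe$
  rot[1] = aaiuioiuoe$i
  rot[2] = aiuioiuoe$ia
  rot[3] = iuioiuoe$iaa
  rot[4] = uioiuoe$iaai
  rot[5] = ioiuoe$iaaiu
  rot[6] = oiuoe$iaaiui
  rot[7] = iuoe$iaaiuio
  rot[8] = uoe$iaaiuioi
  rot[9] = oe$iaaiuioiu
  rot[10] = e$iaaiuioiuo
  rot[11] = $iaaiuioiuoe
Sorted (with $ < everything):
  sorted[0] = $iaaiuioiuoe  (last char: 'e')
  sorted[1] = aaiuioiuoe$i  (last char: 'i')
  sorted[2] = aiuioiuoe$ia  (last char: 'a')
  sorted[3] = e$iaaiuioiuo  (last char: 'o')
  sorted[4] = iaaiuioiuoe$  (last char: '$')
  sorted[5] = ioiuoe$iaaiu  (last char: 'u')
  sorted[6] = iuioiuoe$iaa  (last char: 'a')
  sorted[7] = iuoe$iaaiuio  (last char: 'o')
  sorted[8] = oe$iaaiuioiu  (last char: 'u')
  sorted[9] = oiuoe$iaaiui  (last char: 'i')
  sorted[10] = uioiuoe$iaai  (last char: 'i')
  sorted[11] = uoe$iaaiuioi  (last char: 'i')
Last column: eiao$uaouiii
Original string S is at sorted index 4

Answer: eiao$uaouiii
4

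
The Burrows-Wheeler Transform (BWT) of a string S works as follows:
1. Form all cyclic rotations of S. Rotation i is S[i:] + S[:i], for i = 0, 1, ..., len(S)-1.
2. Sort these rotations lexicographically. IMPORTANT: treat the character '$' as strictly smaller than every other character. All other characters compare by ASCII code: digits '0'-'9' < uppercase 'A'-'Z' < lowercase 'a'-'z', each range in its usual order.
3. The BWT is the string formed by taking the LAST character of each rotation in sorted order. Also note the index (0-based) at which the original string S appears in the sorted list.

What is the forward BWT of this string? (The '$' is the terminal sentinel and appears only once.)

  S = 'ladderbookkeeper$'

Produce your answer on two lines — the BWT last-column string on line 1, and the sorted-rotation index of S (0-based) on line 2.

All 17 rotations (rotation i = S[i:]+S[:i]):
  rot[0] = ladderbookkeeper$
  rot[1] = adderbookkeeper$l
  rot[2] = dderbookkeeper$la
  rot[3] = derbookkeeper$lad
  rot[4] = erbookkeeper$ladd
  rot[5] = rbookkeeper$ladde
  rot[6] = bookkeeper$ladder
  rot[7] = ookkeeper$ladderb
  rot[8] = okkeeper$ladderbo
  rot[9] = kkeeper$ladderboo
  rot[10] = keeper$ladderbook
  rot[11] = eeper$ladderbookk
  rot[12] = eper$ladderbookke
  rot[13] = per$ladderbookkee
  rot[14] = er$ladderbookkeep
  rot[15] = r$ladderbookkeepe
  rot[16] = $ladderbookkeeper
Sorted (with $ < everything):
  sorted[0] = $ladderbookkeeper  (last char: 'r')
  sorted[1] = adderbookkeeper$l  (last char: 'l')
  sorted[2] = bookkeeper$ladder  (last char: 'r')
  sorted[3] = dderbookkeeper$la  (last char: 'a')
  sorted[4] = derbookkeeper$lad  (last char: 'd')
  sorted[5] = eeper$ladderbookk  (last char: 'k')
  sorted[6] = eper$ladderbookke  (last char: 'e')
  sorted[7] = er$ladderbookkeep  (last char: 'p')
  sorted[8] = erbookkeeper$ladd  (last char: 'd')
  sorted[9] = keeper$ladderbook  (last char: 'k')
  sorted[10] = kkeeper$ladderboo  (last char: 'o')
  sorted[11] = ladderbookkeeper$  (last char: '$')
  sorted[12] = okkeeper$ladderbo  (last char: 'o')
  sorted[13] = ookkeeper$ladderb  (last char: 'b')
  sorted[14] = per$ladderbookkee  (last char: 'e')
  sorted[15] = r$ladderbookkeepe  (last char: 'e')
  sorted[16] = rbookkeeper$ladde  (last char: 'e')
Last column: rlradkepdko$obeee
Original string S is at sorted index 11

Answer: rlradkepdko$obeee
11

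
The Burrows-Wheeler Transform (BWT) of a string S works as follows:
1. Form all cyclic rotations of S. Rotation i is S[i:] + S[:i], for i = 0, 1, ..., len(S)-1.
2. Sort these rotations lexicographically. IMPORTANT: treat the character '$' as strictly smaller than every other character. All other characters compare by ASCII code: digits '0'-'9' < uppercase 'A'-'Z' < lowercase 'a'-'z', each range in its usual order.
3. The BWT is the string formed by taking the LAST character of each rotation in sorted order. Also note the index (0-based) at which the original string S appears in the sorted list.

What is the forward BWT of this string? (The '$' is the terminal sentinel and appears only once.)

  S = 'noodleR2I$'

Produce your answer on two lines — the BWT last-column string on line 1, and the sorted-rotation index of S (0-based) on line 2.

Answer: IR2eold$on
7

Derivation:
All 10 rotations (rotation i = S[i:]+S[:i]):
  rot[0] = noodleR2I$
  rot[1] = oodleR2I$n
  rot[2] = odleR2I$no
  rot[3] = dleR2I$noo
  rot[4] = leR2I$nood
  rot[5] = eR2I$noodl
  rot[6] = R2I$noodle
  rot[7] = 2I$noodleR
  rot[8] = I$noodleR2
  rot[9] = $noodleR2I
Sorted (with $ < everything):
  sorted[0] = $noodleR2I  (last char: 'I')
  sorted[1] = 2I$noodleR  (last char: 'R')
  sorted[2] = I$noodleR2  (last char: '2')
  sorted[3] = R2I$noodle  (last char: 'e')
  sorted[4] = dleR2I$noo  (last char: 'o')
  sorted[5] = eR2I$noodl  (last char: 'l')
  sorted[6] = leR2I$nood  (last char: 'd')
  sorted[7] = noodleR2I$  (last char: '$')
  sorted[8] = odleR2I$no  (last char: 'o')
  sorted[9] = oodleR2I$n  (last char: 'n')
Last column: IR2eold$on
Original string S is at sorted index 7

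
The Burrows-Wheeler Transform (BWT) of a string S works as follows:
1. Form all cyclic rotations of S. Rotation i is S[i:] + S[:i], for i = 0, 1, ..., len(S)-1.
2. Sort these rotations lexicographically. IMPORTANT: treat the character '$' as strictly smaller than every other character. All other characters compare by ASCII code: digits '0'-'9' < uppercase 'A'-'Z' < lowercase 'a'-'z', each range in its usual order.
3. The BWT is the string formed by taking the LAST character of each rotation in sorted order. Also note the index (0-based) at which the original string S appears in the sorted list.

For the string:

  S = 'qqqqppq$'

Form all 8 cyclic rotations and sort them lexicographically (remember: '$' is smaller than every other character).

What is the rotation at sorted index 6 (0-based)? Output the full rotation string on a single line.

All 8 rotations (rotation i = S[i:]+S[:i]):
  rot[0] = qqqqppq$
  rot[1] = qqqppq$q
  rot[2] = qqppq$qq
  rot[3] = qppq$qqq
  rot[4] = ppq$qqqq
  rot[5] = pq$qqqqp
  rot[6] = q$qqqqpp
  rot[7] = $qqqqppq
Sorted (with $ < everything):
  sorted[0] = $qqqqppq
  sorted[1] = ppq$qqqq
  sorted[2] = pq$qqqqp
  sorted[3] = q$qqqqpp
  sorted[4] = qppq$qqq
  sorted[5] = qqppq$qq
  sorted[6] = qqqppq$q
  sorted[7] = qqqqppq$
sorted[6] = qqqppq$q

Answer: qqqppq$q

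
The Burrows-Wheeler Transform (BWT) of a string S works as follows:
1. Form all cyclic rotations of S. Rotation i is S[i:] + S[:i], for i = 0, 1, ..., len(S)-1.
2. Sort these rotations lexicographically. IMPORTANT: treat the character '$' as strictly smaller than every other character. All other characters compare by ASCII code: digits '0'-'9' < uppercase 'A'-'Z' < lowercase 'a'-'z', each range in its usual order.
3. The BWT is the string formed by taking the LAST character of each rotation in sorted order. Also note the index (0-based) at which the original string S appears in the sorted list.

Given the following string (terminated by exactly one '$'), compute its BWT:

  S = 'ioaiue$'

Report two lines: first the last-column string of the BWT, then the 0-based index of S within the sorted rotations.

All 7 rotations (rotation i = S[i:]+S[:i]):
  rot[0] = ioaiue$
  rot[1] = oaiue$i
  rot[2] = aiue$io
  rot[3] = iue$ioa
  rot[4] = ue$ioai
  rot[5] = e$ioaiu
  rot[6] = $ioaiue
Sorted (with $ < everything):
  sorted[0] = $ioaiue  (last char: 'e')
  sorted[1] = aiue$io  (last char: 'o')
  sorted[2] = e$ioaiu  (last char: 'u')
  sorted[3] = ioaiue$  (last char: '$')
  sorted[4] = iue$ioa  (last char: 'a')
  sorted[5] = oaiue$i  (last char: 'i')
  sorted[6] = ue$ioai  (last char: 'i')
Last column: eou$aii
Original string S is at sorted index 3

Answer: eou$aii
3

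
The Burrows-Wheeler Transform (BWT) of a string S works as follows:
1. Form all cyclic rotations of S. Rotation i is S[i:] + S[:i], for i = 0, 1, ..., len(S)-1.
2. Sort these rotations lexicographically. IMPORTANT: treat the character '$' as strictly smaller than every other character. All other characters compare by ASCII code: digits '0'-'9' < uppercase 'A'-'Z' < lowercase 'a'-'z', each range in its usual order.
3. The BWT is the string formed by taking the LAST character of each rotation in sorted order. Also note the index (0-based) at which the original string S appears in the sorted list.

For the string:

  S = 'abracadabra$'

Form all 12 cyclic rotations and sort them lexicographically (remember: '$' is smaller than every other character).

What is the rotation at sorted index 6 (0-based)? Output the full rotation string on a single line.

All 12 rotations (rotation i = S[i:]+S[:i]):
  rot[0] = abracadabra$
  rot[1] = bracadabra$a
  rot[2] = racadabra$ab
  rot[3] = acadabra$abr
  rot[4] = cadabra$abra
  rot[5] = adabra$abrac
  rot[6] = dabra$abraca
  rot[7] = abra$abracad
  rot[8] = bra$abracada
  rot[9] = ra$abracadab
  rot[10] = a$abracadabr
  rot[11] = $abracadabra
Sorted (with $ < everything):
  sorted[0] = $abracadabra
  sorted[1] = a$abracadabr
  sorted[2] = abra$abracad
  sorted[3] = abracadabra$
  sorted[4] = acadabra$abr
  sorted[5] = adabra$abrac
  sorted[6] = bra$abracada
  sorted[7] = bracadabra$a
  sorted[8] = cadabra$abra
  sorted[9] = dabra$abraca
  sorted[10] = ra$abracadab
  sorted[11] = racadabra$ab
sorted[6] = bra$abracada

Answer: bra$abracada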